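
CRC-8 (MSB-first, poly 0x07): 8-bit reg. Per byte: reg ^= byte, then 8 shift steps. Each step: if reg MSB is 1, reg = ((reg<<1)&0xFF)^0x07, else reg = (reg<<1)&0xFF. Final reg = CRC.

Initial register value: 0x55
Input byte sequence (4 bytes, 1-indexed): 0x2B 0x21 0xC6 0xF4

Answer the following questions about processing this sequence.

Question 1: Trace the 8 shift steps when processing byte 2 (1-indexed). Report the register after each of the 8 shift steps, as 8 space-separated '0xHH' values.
After byte 1 (0x2B): reg=0x7D
Register before byte 2: 0x7D
After XOR with byte 0x21: 0x5C

Answer: 0xB8 0x77 0xEE 0xDB 0xB1 0x65 0xCA 0x93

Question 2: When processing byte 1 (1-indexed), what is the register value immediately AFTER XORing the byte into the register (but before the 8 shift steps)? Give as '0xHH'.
Register before byte 1: 0x55
Byte 1: 0x2B
0x55 XOR 0x2B = 0x7E

Answer: 0x7E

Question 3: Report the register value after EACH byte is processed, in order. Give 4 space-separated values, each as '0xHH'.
0x7D 0x93 0xAC 0x8F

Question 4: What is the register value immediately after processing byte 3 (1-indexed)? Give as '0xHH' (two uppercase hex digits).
Answer: 0xAC

Derivation:
After byte 1 (0x2B): reg=0x7D
After byte 2 (0x21): reg=0x93
After byte 3 (0xC6): reg=0xAC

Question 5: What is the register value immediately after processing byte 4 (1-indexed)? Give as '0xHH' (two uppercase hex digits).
Answer: 0x8F

Derivation:
After byte 1 (0x2B): reg=0x7D
After byte 2 (0x21): reg=0x93
After byte 3 (0xC6): reg=0xAC
After byte 4 (0xF4): reg=0x8F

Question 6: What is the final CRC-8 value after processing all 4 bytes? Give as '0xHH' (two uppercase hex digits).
Answer: 0x8F

Derivation:
After byte 1 (0x2B): reg=0x7D
After byte 2 (0x21): reg=0x93
After byte 3 (0xC6): reg=0xAC
After byte 4 (0xF4): reg=0x8F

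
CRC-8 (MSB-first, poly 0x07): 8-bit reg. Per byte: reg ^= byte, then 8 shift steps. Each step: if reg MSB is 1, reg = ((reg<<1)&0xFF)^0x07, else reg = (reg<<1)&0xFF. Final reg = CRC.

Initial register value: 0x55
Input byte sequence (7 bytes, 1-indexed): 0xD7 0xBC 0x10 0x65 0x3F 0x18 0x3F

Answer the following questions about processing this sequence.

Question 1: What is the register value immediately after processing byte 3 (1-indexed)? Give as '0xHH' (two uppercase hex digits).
Answer: 0x1E

Derivation:
After byte 1 (0xD7): reg=0x87
After byte 2 (0xBC): reg=0xA1
After byte 3 (0x10): reg=0x1E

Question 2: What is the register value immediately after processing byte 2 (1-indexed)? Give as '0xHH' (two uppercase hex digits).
Answer: 0xA1

Derivation:
After byte 1 (0xD7): reg=0x87
After byte 2 (0xBC): reg=0xA1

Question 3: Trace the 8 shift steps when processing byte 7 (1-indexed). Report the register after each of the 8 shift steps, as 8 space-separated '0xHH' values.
Answer: 0x8B 0x11 0x22 0x44 0x88 0x17 0x2E 0x5C

Derivation:
After byte 1 (0xD7): reg=0x87
After byte 2 (0xBC): reg=0xA1
After byte 3 (0x10): reg=0x1E
After byte 4 (0x65): reg=0x66
After byte 5 (0x3F): reg=0x88
After byte 6 (0x18): reg=0xF9
Register before byte 7: 0xF9
After XOR with byte 0x3F: 0xC6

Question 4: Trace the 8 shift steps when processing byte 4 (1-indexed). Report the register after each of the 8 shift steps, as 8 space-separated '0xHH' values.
Answer: 0xF6 0xEB 0xD1 0xA5 0x4D 0x9A 0x33 0x66

Derivation:
After byte 1 (0xD7): reg=0x87
After byte 2 (0xBC): reg=0xA1
After byte 3 (0x10): reg=0x1E
Register before byte 4: 0x1E
After XOR with byte 0x65: 0x7B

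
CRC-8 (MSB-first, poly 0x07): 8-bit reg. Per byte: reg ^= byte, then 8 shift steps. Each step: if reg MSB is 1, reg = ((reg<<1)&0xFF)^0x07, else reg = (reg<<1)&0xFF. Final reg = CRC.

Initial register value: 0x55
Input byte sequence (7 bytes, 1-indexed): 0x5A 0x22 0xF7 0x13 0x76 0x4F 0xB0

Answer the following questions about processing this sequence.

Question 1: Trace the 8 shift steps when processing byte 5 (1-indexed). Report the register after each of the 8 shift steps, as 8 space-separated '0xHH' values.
After byte 1 (0x5A): reg=0x2D
After byte 2 (0x22): reg=0x2D
After byte 3 (0xF7): reg=0x08
After byte 4 (0x13): reg=0x41
Register before byte 5: 0x41
After XOR with byte 0x76: 0x37

Answer: 0x6E 0xDC 0xBF 0x79 0xF2 0xE3 0xC1 0x85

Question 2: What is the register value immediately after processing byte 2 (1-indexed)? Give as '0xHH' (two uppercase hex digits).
After byte 1 (0x5A): reg=0x2D
After byte 2 (0x22): reg=0x2D

Answer: 0x2D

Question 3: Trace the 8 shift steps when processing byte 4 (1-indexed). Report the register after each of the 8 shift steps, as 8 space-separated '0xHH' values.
Answer: 0x36 0x6C 0xD8 0xB7 0x69 0xD2 0xA3 0x41

Derivation:
After byte 1 (0x5A): reg=0x2D
After byte 2 (0x22): reg=0x2D
After byte 3 (0xF7): reg=0x08
Register before byte 4: 0x08
After XOR with byte 0x13: 0x1B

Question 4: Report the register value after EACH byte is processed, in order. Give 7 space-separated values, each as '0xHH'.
0x2D 0x2D 0x08 0x41 0x85 0x78 0x76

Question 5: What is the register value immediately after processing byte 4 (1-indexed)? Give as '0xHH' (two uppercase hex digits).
Answer: 0x41

Derivation:
After byte 1 (0x5A): reg=0x2D
After byte 2 (0x22): reg=0x2D
After byte 3 (0xF7): reg=0x08
After byte 4 (0x13): reg=0x41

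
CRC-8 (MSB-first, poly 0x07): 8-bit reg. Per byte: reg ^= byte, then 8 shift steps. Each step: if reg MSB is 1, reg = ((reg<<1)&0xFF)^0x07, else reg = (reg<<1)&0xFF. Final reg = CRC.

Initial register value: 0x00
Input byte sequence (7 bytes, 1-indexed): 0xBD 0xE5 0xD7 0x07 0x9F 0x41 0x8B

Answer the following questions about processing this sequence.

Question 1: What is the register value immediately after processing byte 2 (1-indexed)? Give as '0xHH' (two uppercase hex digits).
Answer: 0x13

Derivation:
After byte 1 (0xBD): reg=0x3A
After byte 2 (0xE5): reg=0x13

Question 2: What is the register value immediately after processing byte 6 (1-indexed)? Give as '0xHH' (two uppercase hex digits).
Answer: 0x06

Derivation:
After byte 1 (0xBD): reg=0x3A
After byte 2 (0xE5): reg=0x13
After byte 3 (0xD7): reg=0x52
After byte 4 (0x07): reg=0xAC
After byte 5 (0x9F): reg=0x99
After byte 6 (0x41): reg=0x06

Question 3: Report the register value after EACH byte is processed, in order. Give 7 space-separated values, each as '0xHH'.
0x3A 0x13 0x52 0xAC 0x99 0x06 0xAA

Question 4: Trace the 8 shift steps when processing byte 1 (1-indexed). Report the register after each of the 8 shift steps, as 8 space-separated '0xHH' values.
Register before byte 1: 0x00
After XOR with byte 0xBD: 0xBD

Answer: 0x7D 0xFA 0xF3 0xE1 0xC5 0x8D 0x1D 0x3A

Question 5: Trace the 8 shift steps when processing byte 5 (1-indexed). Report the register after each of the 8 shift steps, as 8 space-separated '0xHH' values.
Answer: 0x66 0xCC 0x9F 0x39 0x72 0xE4 0xCF 0x99

Derivation:
After byte 1 (0xBD): reg=0x3A
After byte 2 (0xE5): reg=0x13
After byte 3 (0xD7): reg=0x52
After byte 4 (0x07): reg=0xAC
Register before byte 5: 0xAC
After XOR with byte 0x9F: 0x33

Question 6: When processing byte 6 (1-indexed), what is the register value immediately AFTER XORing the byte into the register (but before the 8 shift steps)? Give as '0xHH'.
Register before byte 6: 0x99
Byte 6: 0x41
0x99 XOR 0x41 = 0xD8

Answer: 0xD8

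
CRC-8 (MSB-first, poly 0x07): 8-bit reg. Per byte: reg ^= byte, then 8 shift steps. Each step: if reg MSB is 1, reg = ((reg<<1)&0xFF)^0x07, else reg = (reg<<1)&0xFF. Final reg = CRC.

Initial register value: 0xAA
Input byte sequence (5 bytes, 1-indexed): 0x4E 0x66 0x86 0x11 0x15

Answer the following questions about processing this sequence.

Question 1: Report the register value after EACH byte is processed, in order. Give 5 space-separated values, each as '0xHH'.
0xB2 0x22 0x75 0x3B 0xCA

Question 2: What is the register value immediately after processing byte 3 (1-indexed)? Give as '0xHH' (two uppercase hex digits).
Answer: 0x75

Derivation:
After byte 1 (0x4E): reg=0xB2
After byte 2 (0x66): reg=0x22
After byte 3 (0x86): reg=0x75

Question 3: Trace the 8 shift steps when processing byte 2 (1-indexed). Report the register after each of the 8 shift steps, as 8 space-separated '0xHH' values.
Answer: 0xAF 0x59 0xB2 0x63 0xC6 0x8B 0x11 0x22

Derivation:
After byte 1 (0x4E): reg=0xB2
Register before byte 2: 0xB2
After XOR with byte 0x66: 0xD4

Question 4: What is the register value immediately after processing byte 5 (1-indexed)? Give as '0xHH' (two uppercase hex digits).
Answer: 0xCA

Derivation:
After byte 1 (0x4E): reg=0xB2
After byte 2 (0x66): reg=0x22
After byte 3 (0x86): reg=0x75
After byte 4 (0x11): reg=0x3B
After byte 5 (0x15): reg=0xCA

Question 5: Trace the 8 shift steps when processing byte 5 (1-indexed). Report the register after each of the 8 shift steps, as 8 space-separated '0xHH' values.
After byte 1 (0x4E): reg=0xB2
After byte 2 (0x66): reg=0x22
After byte 3 (0x86): reg=0x75
After byte 4 (0x11): reg=0x3B
Register before byte 5: 0x3B
After XOR with byte 0x15: 0x2E

Answer: 0x5C 0xB8 0x77 0xEE 0xDB 0xB1 0x65 0xCA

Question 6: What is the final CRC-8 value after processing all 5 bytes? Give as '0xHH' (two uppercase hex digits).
Answer: 0xCA

Derivation:
After byte 1 (0x4E): reg=0xB2
After byte 2 (0x66): reg=0x22
After byte 3 (0x86): reg=0x75
After byte 4 (0x11): reg=0x3B
After byte 5 (0x15): reg=0xCA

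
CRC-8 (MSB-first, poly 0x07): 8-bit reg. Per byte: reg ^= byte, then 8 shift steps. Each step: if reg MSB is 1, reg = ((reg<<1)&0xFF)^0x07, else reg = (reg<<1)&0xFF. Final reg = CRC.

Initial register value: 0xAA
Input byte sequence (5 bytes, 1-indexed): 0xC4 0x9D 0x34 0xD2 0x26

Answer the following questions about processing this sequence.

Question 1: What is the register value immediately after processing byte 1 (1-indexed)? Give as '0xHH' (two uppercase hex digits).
After byte 1 (0xC4): reg=0x0D

Answer: 0x0D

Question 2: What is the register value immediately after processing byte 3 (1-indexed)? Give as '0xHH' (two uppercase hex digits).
Answer: 0x6D

Derivation:
After byte 1 (0xC4): reg=0x0D
After byte 2 (0x9D): reg=0xF9
After byte 3 (0x34): reg=0x6D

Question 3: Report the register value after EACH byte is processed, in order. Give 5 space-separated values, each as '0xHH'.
0x0D 0xF9 0x6D 0x34 0x7E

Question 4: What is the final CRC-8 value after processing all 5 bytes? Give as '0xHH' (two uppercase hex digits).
After byte 1 (0xC4): reg=0x0D
After byte 2 (0x9D): reg=0xF9
After byte 3 (0x34): reg=0x6D
After byte 4 (0xD2): reg=0x34
After byte 5 (0x26): reg=0x7E

Answer: 0x7E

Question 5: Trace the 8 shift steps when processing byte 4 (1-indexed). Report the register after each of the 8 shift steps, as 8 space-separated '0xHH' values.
Answer: 0x79 0xF2 0xE3 0xC1 0x85 0x0D 0x1A 0x34

Derivation:
After byte 1 (0xC4): reg=0x0D
After byte 2 (0x9D): reg=0xF9
After byte 3 (0x34): reg=0x6D
Register before byte 4: 0x6D
After XOR with byte 0xD2: 0xBF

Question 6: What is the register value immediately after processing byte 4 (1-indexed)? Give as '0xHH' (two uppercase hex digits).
After byte 1 (0xC4): reg=0x0D
After byte 2 (0x9D): reg=0xF9
After byte 3 (0x34): reg=0x6D
After byte 4 (0xD2): reg=0x34

Answer: 0x34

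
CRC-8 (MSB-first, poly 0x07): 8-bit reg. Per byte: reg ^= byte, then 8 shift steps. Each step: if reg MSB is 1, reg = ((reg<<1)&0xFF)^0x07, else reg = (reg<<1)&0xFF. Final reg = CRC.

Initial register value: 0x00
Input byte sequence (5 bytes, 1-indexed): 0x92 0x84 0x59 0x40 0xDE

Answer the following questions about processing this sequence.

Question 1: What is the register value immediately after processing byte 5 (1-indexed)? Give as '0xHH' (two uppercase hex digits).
After byte 1 (0x92): reg=0xF7
After byte 2 (0x84): reg=0x5E
After byte 3 (0x59): reg=0x15
After byte 4 (0x40): reg=0xAC
After byte 5 (0xDE): reg=0x59

Answer: 0x59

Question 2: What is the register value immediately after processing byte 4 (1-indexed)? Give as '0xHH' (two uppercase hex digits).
Answer: 0xAC

Derivation:
After byte 1 (0x92): reg=0xF7
After byte 2 (0x84): reg=0x5E
After byte 3 (0x59): reg=0x15
After byte 4 (0x40): reg=0xAC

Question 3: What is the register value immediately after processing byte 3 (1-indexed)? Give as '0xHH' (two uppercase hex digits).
After byte 1 (0x92): reg=0xF7
After byte 2 (0x84): reg=0x5E
After byte 3 (0x59): reg=0x15

Answer: 0x15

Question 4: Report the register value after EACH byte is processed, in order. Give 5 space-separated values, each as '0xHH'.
0xF7 0x5E 0x15 0xAC 0x59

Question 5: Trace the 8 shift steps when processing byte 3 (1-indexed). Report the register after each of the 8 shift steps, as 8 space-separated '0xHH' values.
Answer: 0x0E 0x1C 0x38 0x70 0xE0 0xC7 0x89 0x15

Derivation:
After byte 1 (0x92): reg=0xF7
After byte 2 (0x84): reg=0x5E
Register before byte 3: 0x5E
After XOR with byte 0x59: 0x07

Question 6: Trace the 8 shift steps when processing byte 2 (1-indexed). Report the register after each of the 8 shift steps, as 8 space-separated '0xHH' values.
Answer: 0xE6 0xCB 0x91 0x25 0x4A 0x94 0x2F 0x5E

Derivation:
After byte 1 (0x92): reg=0xF7
Register before byte 2: 0xF7
After XOR with byte 0x84: 0x73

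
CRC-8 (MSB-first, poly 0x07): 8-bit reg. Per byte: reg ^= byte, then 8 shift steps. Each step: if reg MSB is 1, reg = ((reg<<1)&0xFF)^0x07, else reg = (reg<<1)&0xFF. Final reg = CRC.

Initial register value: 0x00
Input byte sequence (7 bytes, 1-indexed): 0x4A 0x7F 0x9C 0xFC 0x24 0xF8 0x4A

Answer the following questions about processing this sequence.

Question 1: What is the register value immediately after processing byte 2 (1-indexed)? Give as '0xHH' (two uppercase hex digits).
Answer: 0xA3

Derivation:
After byte 1 (0x4A): reg=0xF1
After byte 2 (0x7F): reg=0xA3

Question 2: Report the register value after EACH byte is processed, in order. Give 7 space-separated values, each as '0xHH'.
0xF1 0xA3 0xBD 0xC0 0xB2 0xF1 0x28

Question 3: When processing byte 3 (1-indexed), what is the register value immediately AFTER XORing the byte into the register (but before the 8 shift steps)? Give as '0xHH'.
Answer: 0x3F

Derivation:
Register before byte 3: 0xA3
Byte 3: 0x9C
0xA3 XOR 0x9C = 0x3F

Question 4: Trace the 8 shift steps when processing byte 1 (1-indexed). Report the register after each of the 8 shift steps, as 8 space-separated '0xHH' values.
Answer: 0x94 0x2F 0x5E 0xBC 0x7F 0xFE 0xFB 0xF1

Derivation:
Register before byte 1: 0x00
After XOR with byte 0x4A: 0x4A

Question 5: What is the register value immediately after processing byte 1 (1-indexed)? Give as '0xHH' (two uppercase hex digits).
Answer: 0xF1

Derivation:
After byte 1 (0x4A): reg=0xF1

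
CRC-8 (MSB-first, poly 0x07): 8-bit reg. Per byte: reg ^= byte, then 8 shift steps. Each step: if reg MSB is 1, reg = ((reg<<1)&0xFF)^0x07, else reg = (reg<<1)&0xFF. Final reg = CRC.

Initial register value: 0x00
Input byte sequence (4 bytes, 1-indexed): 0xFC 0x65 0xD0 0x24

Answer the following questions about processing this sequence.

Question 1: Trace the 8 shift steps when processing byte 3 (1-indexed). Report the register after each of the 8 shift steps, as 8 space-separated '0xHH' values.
After byte 1 (0xFC): reg=0xFA
After byte 2 (0x65): reg=0xD4
Register before byte 3: 0xD4
After XOR with byte 0xD0: 0x04

Answer: 0x08 0x10 0x20 0x40 0x80 0x07 0x0E 0x1C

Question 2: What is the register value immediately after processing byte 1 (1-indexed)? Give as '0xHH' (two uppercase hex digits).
After byte 1 (0xFC): reg=0xFA

Answer: 0xFA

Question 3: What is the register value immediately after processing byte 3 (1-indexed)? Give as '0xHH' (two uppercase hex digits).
Answer: 0x1C

Derivation:
After byte 1 (0xFC): reg=0xFA
After byte 2 (0x65): reg=0xD4
After byte 3 (0xD0): reg=0x1C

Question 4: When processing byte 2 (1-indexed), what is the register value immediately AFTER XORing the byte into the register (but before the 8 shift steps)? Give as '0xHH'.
Register before byte 2: 0xFA
Byte 2: 0x65
0xFA XOR 0x65 = 0x9F

Answer: 0x9F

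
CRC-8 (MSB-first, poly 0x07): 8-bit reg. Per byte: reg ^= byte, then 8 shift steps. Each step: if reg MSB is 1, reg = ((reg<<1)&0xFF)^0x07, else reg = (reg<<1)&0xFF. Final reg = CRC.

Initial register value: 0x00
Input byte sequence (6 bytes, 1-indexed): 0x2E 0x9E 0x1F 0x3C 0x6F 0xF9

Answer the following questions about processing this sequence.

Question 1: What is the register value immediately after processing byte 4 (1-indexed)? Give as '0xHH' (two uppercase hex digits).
After byte 1 (0x2E): reg=0xCA
After byte 2 (0x9E): reg=0xAB
After byte 3 (0x1F): reg=0x05
After byte 4 (0x3C): reg=0xAF

Answer: 0xAF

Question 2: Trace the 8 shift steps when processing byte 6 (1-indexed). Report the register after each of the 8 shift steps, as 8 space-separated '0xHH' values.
After byte 1 (0x2E): reg=0xCA
After byte 2 (0x9E): reg=0xAB
After byte 3 (0x1F): reg=0x05
After byte 4 (0x3C): reg=0xAF
After byte 5 (0x6F): reg=0x4E
Register before byte 6: 0x4E
After XOR with byte 0xF9: 0xB7

Answer: 0x69 0xD2 0xA3 0x41 0x82 0x03 0x06 0x0C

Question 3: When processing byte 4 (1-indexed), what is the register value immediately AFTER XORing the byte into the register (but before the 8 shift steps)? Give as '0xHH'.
Answer: 0x39

Derivation:
Register before byte 4: 0x05
Byte 4: 0x3C
0x05 XOR 0x3C = 0x39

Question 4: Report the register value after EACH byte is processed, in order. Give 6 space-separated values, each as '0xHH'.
0xCA 0xAB 0x05 0xAF 0x4E 0x0C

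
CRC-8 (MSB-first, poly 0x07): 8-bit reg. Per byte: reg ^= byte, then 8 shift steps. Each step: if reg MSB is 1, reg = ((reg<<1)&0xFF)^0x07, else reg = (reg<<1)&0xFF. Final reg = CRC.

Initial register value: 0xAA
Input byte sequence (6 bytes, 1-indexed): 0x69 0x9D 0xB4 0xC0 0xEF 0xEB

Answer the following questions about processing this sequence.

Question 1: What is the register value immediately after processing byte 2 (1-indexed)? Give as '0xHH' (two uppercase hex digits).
Answer: 0x08

Derivation:
After byte 1 (0x69): reg=0x47
After byte 2 (0x9D): reg=0x08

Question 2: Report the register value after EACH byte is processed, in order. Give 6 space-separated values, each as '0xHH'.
0x47 0x08 0x3D 0xFD 0x7E 0xE2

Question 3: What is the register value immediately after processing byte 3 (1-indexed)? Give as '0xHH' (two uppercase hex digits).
Answer: 0x3D

Derivation:
After byte 1 (0x69): reg=0x47
After byte 2 (0x9D): reg=0x08
After byte 3 (0xB4): reg=0x3D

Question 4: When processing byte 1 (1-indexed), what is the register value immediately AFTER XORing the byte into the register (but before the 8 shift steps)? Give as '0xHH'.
Answer: 0xC3

Derivation:
Register before byte 1: 0xAA
Byte 1: 0x69
0xAA XOR 0x69 = 0xC3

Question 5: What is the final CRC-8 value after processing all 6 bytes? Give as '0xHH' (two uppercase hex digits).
After byte 1 (0x69): reg=0x47
After byte 2 (0x9D): reg=0x08
After byte 3 (0xB4): reg=0x3D
After byte 4 (0xC0): reg=0xFD
After byte 5 (0xEF): reg=0x7E
After byte 6 (0xEB): reg=0xE2

Answer: 0xE2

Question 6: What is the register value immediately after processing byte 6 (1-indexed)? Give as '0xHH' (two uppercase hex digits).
Answer: 0xE2

Derivation:
After byte 1 (0x69): reg=0x47
After byte 2 (0x9D): reg=0x08
After byte 3 (0xB4): reg=0x3D
After byte 4 (0xC0): reg=0xFD
After byte 5 (0xEF): reg=0x7E
After byte 6 (0xEB): reg=0xE2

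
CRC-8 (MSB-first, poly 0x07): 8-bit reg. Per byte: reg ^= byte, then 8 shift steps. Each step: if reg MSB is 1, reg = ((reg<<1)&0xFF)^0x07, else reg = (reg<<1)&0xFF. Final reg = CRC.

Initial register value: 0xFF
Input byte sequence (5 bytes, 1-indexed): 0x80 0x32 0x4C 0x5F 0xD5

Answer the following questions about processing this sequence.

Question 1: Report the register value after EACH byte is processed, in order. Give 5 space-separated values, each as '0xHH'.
0x7A 0xFF 0x10 0xEA 0xBD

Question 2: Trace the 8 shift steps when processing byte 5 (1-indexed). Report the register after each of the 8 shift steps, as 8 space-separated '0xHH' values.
After byte 1 (0x80): reg=0x7A
After byte 2 (0x32): reg=0xFF
After byte 3 (0x4C): reg=0x10
After byte 4 (0x5F): reg=0xEA
Register before byte 5: 0xEA
After XOR with byte 0xD5: 0x3F

Answer: 0x7E 0xFC 0xFF 0xF9 0xF5 0xED 0xDD 0xBD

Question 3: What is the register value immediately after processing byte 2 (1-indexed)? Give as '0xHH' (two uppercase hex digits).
Answer: 0xFF

Derivation:
After byte 1 (0x80): reg=0x7A
After byte 2 (0x32): reg=0xFF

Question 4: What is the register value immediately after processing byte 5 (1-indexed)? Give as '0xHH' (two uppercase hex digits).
Answer: 0xBD

Derivation:
After byte 1 (0x80): reg=0x7A
After byte 2 (0x32): reg=0xFF
After byte 3 (0x4C): reg=0x10
After byte 4 (0x5F): reg=0xEA
After byte 5 (0xD5): reg=0xBD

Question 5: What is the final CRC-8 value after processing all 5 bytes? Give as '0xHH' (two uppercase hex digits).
Answer: 0xBD

Derivation:
After byte 1 (0x80): reg=0x7A
After byte 2 (0x32): reg=0xFF
After byte 3 (0x4C): reg=0x10
After byte 4 (0x5F): reg=0xEA
After byte 5 (0xD5): reg=0xBD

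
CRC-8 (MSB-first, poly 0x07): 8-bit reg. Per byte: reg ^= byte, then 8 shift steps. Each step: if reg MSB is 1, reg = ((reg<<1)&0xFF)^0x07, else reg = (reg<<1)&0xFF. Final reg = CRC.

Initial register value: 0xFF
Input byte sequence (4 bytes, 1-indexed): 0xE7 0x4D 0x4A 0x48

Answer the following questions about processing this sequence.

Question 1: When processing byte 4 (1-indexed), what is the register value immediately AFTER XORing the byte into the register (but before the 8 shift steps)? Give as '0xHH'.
Register before byte 4: 0xB0
Byte 4: 0x48
0xB0 XOR 0x48 = 0xF8

Answer: 0xF8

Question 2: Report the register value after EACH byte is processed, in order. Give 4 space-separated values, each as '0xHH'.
0x48 0x1B 0xB0 0xE6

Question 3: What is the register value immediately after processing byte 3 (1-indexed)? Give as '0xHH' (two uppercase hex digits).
Answer: 0xB0

Derivation:
After byte 1 (0xE7): reg=0x48
After byte 2 (0x4D): reg=0x1B
After byte 3 (0x4A): reg=0xB0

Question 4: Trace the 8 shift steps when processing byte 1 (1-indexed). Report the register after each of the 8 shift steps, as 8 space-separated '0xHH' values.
Register before byte 1: 0xFF
After XOR with byte 0xE7: 0x18

Answer: 0x30 0x60 0xC0 0x87 0x09 0x12 0x24 0x48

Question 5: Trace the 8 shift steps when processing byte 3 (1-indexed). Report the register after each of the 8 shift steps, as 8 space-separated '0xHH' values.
Answer: 0xA2 0x43 0x86 0x0B 0x16 0x2C 0x58 0xB0

Derivation:
After byte 1 (0xE7): reg=0x48
After byte 2 (0x4D): reg=0x1B
Register before byte 3: 0x1B
After XOR with byte 0x4A: 0x51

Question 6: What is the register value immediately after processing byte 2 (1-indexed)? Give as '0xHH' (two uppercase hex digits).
After byte 1 (0xE7): reg=0x48
After byte 2 (0x4D): reg=0x1B

Answer: 0x1B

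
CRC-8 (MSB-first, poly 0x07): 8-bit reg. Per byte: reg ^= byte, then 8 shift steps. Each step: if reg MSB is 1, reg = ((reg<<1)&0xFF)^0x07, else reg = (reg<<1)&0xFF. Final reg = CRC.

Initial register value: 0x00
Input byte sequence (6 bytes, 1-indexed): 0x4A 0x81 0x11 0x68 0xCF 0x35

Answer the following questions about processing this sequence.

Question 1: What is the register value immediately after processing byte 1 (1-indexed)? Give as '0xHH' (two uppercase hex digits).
Answer: 0xF1

Derivation:
After byte 1 (0x4A): reg=0xF1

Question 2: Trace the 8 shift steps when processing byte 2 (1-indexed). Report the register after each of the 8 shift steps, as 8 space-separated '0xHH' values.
After byte 1 (0x4A): reg=0xF1
Register before byte 2: 0xF1
After XOR with byte 0x81: 0x70

Answer: 0xE0 0xC7 0x89 0x15 0x2A 0x54 0xA8 0x57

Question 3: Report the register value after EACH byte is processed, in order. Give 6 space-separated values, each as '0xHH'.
0xF1 0x57 0xD5 0x3A 0xC5 0xDE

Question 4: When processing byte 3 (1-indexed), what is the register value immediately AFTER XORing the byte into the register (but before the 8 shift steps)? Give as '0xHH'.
Register before byte 3: 0x57
Byte 3: 0x11
0x57 XOR 0x11 = 0x46

Answer: 0x46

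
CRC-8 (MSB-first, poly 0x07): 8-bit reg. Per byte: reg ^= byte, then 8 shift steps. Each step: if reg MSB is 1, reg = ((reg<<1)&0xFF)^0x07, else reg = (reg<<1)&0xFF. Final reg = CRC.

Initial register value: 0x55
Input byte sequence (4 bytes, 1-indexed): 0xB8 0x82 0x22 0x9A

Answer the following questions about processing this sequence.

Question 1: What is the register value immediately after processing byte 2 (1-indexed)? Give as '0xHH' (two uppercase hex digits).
After byte 1 (0xB8): reg=0x8D
After byte 2 (0x82): reg=0x2D

Answer: 0x2D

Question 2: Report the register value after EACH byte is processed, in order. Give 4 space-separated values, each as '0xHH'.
0x8D 0x2D 0x2D 0x0C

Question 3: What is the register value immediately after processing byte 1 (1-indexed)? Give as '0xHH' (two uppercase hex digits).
Answer: 0x8D

Derivation:
After byte 1 (0xB8): reg=0x8D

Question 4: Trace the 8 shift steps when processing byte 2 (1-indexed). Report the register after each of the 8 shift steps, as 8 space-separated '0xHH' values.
After byte 1 (0xB8): reg=0x8D
Register before byte 2: 0x8D
After XOR with byte 0x82: 0x0F

Answer: 0x1E 0x3C 0x78 0xF0 0xE7 0xC9 0x95 0x2D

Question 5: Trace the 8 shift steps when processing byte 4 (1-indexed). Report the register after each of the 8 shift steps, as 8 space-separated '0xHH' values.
After byte 1 (0xB8): reg=0x8D
After byte 2 (0x82): reg=0x2D
After byte 3 (0x22): reg=0x2D
Register before byte 4: 0x2D
After XOR with byte 0x9A: 0xB7

Answer: 0x69 0xD2 0xA3 0x41 0x82 0x03 0x06 0x0C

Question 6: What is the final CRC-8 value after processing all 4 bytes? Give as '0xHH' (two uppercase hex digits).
After byte 1 (0xB8): reg=0x8D
After byte 2 (0x82): reg=0x2D
After byte 3 (0x22): reg=0x2D
After byte 4 (0x9A): reg=0x0C

Answer: 0x0C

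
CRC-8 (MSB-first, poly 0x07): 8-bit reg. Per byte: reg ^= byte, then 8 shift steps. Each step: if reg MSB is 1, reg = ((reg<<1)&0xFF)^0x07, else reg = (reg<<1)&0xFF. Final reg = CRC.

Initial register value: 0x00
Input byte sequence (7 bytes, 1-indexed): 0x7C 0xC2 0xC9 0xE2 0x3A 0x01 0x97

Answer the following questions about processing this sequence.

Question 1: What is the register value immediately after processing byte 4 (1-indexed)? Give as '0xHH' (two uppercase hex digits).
After byte 1 (0x7C): reg=0x73
After byte 2 (0xC2): reg=0x1E
After byte 3 (0xC9): reg=0x2B
After byte 4 (0xE2): reg=0x71

Answer: 0x71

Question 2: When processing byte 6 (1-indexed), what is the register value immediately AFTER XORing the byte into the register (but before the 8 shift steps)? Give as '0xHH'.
Register before byte 6: 0xF6
Byte 6: 0x01
0xF6 XOR 0x01 = 0xF7

Answer: 0xF7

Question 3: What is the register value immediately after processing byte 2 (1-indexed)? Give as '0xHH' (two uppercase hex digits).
Answer: 0x1E

Derivation:
After byte 1 (0x7C): reg=0x73
After byte 2 (0xC2): reg=0x1E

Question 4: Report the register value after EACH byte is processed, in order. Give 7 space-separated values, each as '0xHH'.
0x73 0x1E 0x2B 0x71 0xF6 0xCB 0x93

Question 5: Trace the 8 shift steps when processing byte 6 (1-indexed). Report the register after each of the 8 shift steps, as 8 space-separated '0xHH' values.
After byte 1 (0x7C): reg=0x73
After byte 2 (0xC2): reg=0x1E
After byte 3 (0xC9): reg=0x2B
After byte 4 (0xE2): reg=0x71
After byte 5 (0x3A): reg=0xF6
Register before byte 6: 0xF6
After XOR with byte 0x01: 0xF7

Answer: 0xE9 0xD5 0xAD 0x5D 0xBA 0x73 0xE6 0xCB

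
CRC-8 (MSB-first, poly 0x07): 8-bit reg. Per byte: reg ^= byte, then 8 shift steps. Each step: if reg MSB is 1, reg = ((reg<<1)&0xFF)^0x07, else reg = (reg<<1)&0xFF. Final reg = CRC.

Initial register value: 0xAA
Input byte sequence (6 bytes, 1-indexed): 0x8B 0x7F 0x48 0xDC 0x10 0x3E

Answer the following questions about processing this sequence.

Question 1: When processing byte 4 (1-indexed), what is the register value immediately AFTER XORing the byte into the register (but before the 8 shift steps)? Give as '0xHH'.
Register before byte 4: 0xB6
Byte 4: 0xDC
0xB6 XOR 0xDC = 0x6A

Answer: 0x6A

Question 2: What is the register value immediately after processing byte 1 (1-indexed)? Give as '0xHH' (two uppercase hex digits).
After byte 1 (0x8B): reg=0xE7

Answer: 0xE7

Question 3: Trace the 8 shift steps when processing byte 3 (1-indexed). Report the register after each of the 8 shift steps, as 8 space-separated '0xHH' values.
After byte 1 (0x8B): reg=0xE7
After byte 2 (0x7F): reg=0xC1
Register before byte 3: 0xC1
After XOR with byte 0x48: 0x89

Answer: 0x15 0x2A 0x54 0xA8 0x57 0xAE 0x5B 0xB6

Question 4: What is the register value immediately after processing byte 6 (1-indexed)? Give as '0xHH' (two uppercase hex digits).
After byte 1 (0x8B): reg=0xE7
After byte 2 (0x7F): reg=0xC1
After byte 3 (0x48): reg=0xB6
After byte 4 (0xDC): reg=0x11
After byte 5 (0x10): reg=0x07
After byte 6 (0x3E): reg=0xAF

Answer: 0xAF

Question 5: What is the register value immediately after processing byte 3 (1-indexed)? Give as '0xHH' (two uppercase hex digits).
Answer: 0xB6

Derivation:
After byte 1 (0x8B): reg=0xE7
After byte 2 (0x7F): reg=0xC1
After byte 3 (0x48): reg=0xB6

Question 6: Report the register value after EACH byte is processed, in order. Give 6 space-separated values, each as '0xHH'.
0xE7 0xC1 0xB6 0x11 0x07 0xAF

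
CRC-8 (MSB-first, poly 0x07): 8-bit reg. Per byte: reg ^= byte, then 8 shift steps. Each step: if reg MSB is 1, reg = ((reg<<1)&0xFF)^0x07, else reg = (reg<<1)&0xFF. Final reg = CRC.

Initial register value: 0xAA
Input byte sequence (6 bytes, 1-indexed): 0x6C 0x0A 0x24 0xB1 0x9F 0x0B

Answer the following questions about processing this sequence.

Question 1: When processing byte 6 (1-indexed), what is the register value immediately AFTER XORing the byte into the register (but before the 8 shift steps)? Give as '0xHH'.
Answer: 0xE5

Derivation:
Register before byte 6: 0xEE
Byte 6: 0x0B
0xEE XOR 0x0B = 0xE5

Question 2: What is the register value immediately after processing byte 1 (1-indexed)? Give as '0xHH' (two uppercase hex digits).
Answer: 0x5C

Derivation:
After byte 1 (0x6C): reg=0x5C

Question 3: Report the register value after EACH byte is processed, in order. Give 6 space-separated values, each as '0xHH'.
0x5C 0xA5 0x8E 0xBD 0xEE 0xB5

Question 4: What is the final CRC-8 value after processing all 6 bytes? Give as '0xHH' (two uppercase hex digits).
Answer: 0xB5

Derivation:
After byte 1 (0x6C): reg=0x5C
After byte 2 (0x0A): reg=0xA5
After byte 3 (0x24): reg=0x8E
After byte 4 (0xB1): reg=0xBD
After byte 5 (0x9F): reg=0xEE
After byte 6 (0x0B): reg=0xB5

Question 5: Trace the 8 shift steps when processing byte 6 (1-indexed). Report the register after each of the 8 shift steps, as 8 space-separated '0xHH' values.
After byte 1 (0x6C): reg=0x5C
After byte 2 (0x0A): reg=0xA5
After byte 3 (0x24): reg=0x8E
After byte 4 (0xB1): reg=0xBD
After byte 5 (0x9F): reg=0xEE
Register before byte 6: 0xEE
After XOR with byte 0x0B: 0xE5

Answer: 0xCD 0x9D 0x3D 0x7A 0xF4 0xEF 0xD9 0xB5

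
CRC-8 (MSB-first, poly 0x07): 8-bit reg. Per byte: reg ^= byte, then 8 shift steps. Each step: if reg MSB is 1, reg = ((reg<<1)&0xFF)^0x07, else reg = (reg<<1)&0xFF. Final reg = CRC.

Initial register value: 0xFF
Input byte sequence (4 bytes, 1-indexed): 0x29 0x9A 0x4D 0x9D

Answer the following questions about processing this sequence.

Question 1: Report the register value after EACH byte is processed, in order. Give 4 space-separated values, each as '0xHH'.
0x2C 0x0B 0xD5 0xFF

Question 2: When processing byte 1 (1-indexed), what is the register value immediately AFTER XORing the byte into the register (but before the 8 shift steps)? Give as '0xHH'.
Register before byte 1: 0xFF
Byte 1: 0x29
0xFF XOR 0x29 = 0xD6

Answer: 0xD6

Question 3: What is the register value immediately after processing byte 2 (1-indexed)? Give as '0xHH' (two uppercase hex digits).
Answer: 0x0B

Derivation:
After byte 1 (0x29): reg=0x2C
After byte 2 (0x9A): reg=0x0B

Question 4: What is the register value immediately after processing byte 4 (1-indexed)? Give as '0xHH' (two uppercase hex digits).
Answer: 0xFF

Derivation:
After byte 1 (0x29): reg=0x2C
After byte 2 (0x9A): reg=0x0B
After byte 3 (0x4D): reg=0xD5
After byte 4 (0x9D): reg=0xFF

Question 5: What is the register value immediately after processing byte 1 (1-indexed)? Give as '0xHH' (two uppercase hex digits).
Answer: 0x2C

Derivation:
After byte 1 (0x29): reg=0x2C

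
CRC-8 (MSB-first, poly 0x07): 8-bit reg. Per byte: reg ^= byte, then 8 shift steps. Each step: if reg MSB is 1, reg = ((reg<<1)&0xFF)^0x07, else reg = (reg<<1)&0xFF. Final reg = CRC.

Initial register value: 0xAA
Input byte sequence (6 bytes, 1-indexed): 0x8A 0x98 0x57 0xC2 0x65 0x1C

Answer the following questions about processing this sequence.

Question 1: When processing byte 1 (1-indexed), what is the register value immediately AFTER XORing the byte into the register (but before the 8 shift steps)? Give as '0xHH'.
Register before byte 1: 0xAA
Byte 1: 0x8A
0xAA XOR 0x8A = 0x20

Answer: 0x20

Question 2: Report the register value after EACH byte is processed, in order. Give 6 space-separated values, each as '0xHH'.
0xE0 0x6F 0xA8 0x11 0x4B 0xA2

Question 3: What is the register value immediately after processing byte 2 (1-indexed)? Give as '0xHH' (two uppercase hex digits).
Answer: 0x6F

Derivation:
After byte 1 (0x8A): reg=0xE0
After byte 2 (0x98): reg=0x6F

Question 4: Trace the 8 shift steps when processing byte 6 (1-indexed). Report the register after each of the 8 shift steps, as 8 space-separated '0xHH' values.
Answer: 0xAE 0x5B 0xB6 0x6B 0xD6 0xAB 0x51 0xA2

Derivation:
After byte 1 (0x8A): reg=0xE0
After byte 2 (0x98): reg=0x6F
After byte 3 (0x57): reg=0xA8
After byte 4 (0xC2): reg=0x11
After byte 5 (0x65): reg=0x4B
Register before byte 6: 0x4B
After XOR with byte 0x1C: 0x57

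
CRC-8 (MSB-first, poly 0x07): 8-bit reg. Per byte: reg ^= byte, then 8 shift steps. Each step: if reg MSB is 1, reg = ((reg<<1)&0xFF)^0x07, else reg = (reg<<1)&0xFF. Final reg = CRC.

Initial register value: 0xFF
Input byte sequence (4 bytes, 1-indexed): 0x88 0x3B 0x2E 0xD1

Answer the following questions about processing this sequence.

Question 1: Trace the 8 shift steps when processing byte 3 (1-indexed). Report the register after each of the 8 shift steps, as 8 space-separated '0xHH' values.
After byte 1 (0x88): reg=0x42
After byte 2 (0x3B): reg=0x68
Register before byte 3: 0x68
After XOR with byte 0x2E: 0x46

Answer: 0x8C 0x1F 0x3E 0x7C 0xF8 0xF7 0xE9 0xD5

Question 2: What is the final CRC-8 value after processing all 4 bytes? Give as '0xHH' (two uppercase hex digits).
Answer: 0x1C

Derivation:
After byte 1 (0x88): reg=0x42
After byte 2 (0x3B): reg=0x68
After byte 3 (0x2E): reg=0xD5
After byte 4 (0xD1): reg=0x1C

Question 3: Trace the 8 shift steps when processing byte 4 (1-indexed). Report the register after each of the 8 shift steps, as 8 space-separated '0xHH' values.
Answer: 0x08 0x10 0x20 0x40 0x80 0x07 0x0E 0x1C

Derivation:
After byte 1 (0x88): reg=0x42
After byte 2 (0x3B): reg=0x68
After byte 3 (0x2E): reg=0xD5
Register before byte 4: 0xD5
After XOR with byte 0xD1: 0x04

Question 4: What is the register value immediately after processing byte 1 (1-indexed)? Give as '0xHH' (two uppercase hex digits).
After byte 1 (0x88): reg=0x42

Answer: 0x42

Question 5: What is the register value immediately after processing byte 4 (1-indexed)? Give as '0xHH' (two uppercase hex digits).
Answer: 0x1C

Derivation:
After byte 1 (0x88): reg=0x42
After byte 2 (0x3B): reg=0x68
After byte 3 (0x2E): reg=0xD5
After byte 4 (0xD1): reg=0x1C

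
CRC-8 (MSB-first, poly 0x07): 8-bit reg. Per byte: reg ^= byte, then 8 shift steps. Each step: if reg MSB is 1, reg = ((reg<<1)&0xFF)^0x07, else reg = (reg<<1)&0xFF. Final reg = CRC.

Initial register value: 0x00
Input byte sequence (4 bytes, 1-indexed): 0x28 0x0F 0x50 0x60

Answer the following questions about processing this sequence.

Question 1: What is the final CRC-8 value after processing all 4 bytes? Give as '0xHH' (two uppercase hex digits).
Answer: 0x12

Derivation:
After byte 1 (0x28): reg=0xD8
After byte 2 (0x0F): reg=0x2B
After byte 3 (0x50): reg=0x66
After byte 4 (0x60): reg=0x12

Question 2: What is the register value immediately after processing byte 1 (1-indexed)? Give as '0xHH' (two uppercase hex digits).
After byte 1 (0x28): reg=0xD8

Answer: 0xD8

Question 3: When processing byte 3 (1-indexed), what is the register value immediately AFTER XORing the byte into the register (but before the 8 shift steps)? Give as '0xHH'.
Answer: 0x7B

Derivation:
Register before byte 3: 0x2B
Byte 3: 0x50
0x2B XOR 0x50 = 0x7B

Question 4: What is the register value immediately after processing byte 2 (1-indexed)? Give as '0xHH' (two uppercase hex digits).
After byte 1 (0x28): reg=0xD8
After byte 2 (0x0F): reg=0x2B

Answer: 0x2B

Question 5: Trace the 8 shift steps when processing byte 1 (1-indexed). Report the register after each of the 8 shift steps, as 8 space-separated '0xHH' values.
Register before byte 1: 0x00
After XOR with byte 0x28: 0x28

Answer: 0x50 0xA0 0x47 0x8E 0x1B 0x36 0x6C 0xD8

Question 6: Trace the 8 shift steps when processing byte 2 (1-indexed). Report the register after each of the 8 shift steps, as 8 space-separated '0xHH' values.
After byte 1 (0x28): reg=0xD8
Register before byte 2: 0xD8
After XOR with byte 0x0F: 0xD7

Answer: 0xA9 0x55 0xAA 0x53 0xA6 0x4B 0x96 0x2B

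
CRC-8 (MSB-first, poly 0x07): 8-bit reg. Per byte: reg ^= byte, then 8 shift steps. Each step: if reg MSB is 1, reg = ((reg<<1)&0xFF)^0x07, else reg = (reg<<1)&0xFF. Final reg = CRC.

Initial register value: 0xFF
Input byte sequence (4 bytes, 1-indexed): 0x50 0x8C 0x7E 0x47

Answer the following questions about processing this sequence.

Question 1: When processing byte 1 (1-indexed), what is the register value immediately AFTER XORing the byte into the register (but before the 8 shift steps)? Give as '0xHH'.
Register before byte 1: 0xFF
Byte 1: 0x50
0xFF XOR 0x50 = 0xAF

Answer: 0xAF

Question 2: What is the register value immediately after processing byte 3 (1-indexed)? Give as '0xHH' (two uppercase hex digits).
Answer: 0x38

Derivation:
After byte 1 (0x50): reg=0x44
After byte 2 (0x8C): reg=0x76
After byte 3 (0x7E): reg=0x38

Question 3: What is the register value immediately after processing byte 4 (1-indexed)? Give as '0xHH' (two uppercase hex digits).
After byte 1 (0x50): reg=0x44
After byte 2 (0x8C): reg=0x76
After byte 3 (0x7E): reg=0x38
After byte 4 (0x47): reg=0x7A

Answer: 0x7A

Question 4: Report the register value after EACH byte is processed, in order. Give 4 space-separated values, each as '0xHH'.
0x44 0x76 0x38 0x7A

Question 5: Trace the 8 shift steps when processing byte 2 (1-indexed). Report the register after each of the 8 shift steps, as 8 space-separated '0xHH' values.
Answer: 0x97 0x29 0x52 0xA4 0x4F 0x9E 0x3B 0x76

Derivation:
After byte 1 (0x50): reg=0x44
Register before byte 2: 0x44
After XOR with byte 0x8C: 0xC8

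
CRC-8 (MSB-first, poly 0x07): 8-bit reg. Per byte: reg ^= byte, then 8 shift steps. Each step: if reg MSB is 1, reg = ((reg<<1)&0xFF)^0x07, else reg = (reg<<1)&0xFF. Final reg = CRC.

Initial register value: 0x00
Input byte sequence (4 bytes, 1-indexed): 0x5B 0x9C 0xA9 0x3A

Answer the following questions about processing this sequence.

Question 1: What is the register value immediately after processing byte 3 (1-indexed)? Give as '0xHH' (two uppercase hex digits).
Answer: 0x83

Derivation:
After byte 1 (0x5B): reg=0x86
After byte 2 (0x9C): reg=0x46
After byte 3 (0xA9): reg=0x83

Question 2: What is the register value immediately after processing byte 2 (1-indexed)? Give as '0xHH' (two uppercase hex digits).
Answer: 0x46

Derivation:
After byte 1 (0x5B): reg=0x86
After byte 2 (0x9C): reg=0x46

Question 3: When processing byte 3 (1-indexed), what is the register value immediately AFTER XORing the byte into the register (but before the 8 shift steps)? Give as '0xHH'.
Answer: 0xEF

Derivation:
Register before byte 3: 0x46
Byte 3: 0xA9
0x46 XOR 0xA9 = 0xEF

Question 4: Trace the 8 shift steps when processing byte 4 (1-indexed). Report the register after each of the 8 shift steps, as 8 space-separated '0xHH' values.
Answer: 0x75 0xEA 0xD3 0xA1 0x45 0x8A 0x13 0x26

Derivation:
After byte 1 (0x5B): reg=0x86
After byte 2 (0x9C): reg=0x46
After byte 3 (0xA9): reg=0x83
Register before byte 4: 0x83
After XOR with byte 0x3A: 0xB9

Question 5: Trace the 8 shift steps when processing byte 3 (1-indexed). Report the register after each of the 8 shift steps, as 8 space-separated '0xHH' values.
After byte 1 (0x5B): reg=0x86
After byte 2 (0x9C): reg=0x46
Register before byte 3: 0x46
After XOR with byte 0xA9: 0xEF

Answer: 0xD9 0xB5 0x6D 0xDA 0xB3 0x61 0xC2 0x83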